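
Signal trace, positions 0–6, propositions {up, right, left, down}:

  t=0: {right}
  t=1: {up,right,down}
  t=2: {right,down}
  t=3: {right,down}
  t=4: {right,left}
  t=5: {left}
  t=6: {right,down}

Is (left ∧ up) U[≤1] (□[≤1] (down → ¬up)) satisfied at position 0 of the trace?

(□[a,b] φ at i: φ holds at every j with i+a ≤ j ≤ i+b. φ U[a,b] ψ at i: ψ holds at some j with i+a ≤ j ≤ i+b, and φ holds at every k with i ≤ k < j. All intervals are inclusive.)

Need some j in [0,1] with □[≤1] (down → ¬up), and (left ∧ up) at every k in [0,j-1].
  j=0: □[≤1] (down → ¬up) — fails at 1.
  j=1: □[≤1] (down → ¬up) — fails at 1.
No j in the window works → until fails.

False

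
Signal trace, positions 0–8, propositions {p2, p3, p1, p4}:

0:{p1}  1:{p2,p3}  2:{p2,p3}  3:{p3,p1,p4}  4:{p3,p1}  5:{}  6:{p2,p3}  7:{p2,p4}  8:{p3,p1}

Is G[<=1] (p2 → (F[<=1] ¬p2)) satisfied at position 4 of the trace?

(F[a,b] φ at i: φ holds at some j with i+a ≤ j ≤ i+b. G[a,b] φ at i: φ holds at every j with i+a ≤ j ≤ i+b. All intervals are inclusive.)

Check (p2 → (F[<=1] ¬p2)) at every j in [4,5]:
  j=4: antecedent false → ✓
  j=5: antecedent false → ✓
All positions satisfy it → formula holds.

True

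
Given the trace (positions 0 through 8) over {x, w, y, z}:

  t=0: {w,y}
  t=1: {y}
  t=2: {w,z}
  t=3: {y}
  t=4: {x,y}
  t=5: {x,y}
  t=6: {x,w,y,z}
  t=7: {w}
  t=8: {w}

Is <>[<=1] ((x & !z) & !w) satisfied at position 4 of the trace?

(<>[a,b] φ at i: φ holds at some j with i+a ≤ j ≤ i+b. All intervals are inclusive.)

Check ((x & !z) & !w) at each j in [4,5]:
  j=4: true
  j=5: true
Found at j=4 → formula holds.

True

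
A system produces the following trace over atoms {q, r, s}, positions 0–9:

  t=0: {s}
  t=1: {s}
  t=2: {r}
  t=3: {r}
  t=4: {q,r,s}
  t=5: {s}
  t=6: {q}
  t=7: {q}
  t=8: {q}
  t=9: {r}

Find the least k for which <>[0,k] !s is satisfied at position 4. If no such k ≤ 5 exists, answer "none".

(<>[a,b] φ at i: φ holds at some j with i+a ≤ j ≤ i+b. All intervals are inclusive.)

2

Scan j = 4,5,… for !s:
  j=4: fails
  j=5: fails
  j=6: holds
First hit at j=6, so smallest k = 6-4 = 2.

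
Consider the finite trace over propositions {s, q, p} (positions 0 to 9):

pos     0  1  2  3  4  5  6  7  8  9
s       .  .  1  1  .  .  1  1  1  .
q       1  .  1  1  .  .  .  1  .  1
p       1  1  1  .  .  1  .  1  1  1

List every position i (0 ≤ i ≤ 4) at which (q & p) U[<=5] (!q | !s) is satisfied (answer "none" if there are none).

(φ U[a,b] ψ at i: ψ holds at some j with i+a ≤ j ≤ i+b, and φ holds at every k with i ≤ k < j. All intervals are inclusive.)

0, 1, 4

Evaluate at each i in [0,4]:
  i=0: ✓ (rhs at j=0)
  i=1: ✓ (rhs at j=1)
  i=2: ✗ (lhs fails at k=3 before rhs at j=4)
  i=3: ✗ (lhs fails at k=3 before rhs at j=4)
  i=4: ✓ (rhs at j=4)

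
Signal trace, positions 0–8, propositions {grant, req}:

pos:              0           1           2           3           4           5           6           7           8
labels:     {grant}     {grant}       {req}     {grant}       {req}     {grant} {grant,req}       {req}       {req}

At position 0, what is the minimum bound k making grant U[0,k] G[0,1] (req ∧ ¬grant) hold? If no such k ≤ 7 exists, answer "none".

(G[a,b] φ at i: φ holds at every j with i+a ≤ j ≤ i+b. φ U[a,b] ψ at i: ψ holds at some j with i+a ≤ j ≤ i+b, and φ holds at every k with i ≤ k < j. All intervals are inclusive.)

Need earliest j ≥ 0 with G[0,1] (req ∧ ¬grant), and grant at every k in [0,j-1].
  j=0: rhs fails.
  j=1: rhs fails.
  j=2: rhs fails.
  j=3: rhs fails.
  j=4: rhs fails.
  j=5: rhs fails.
  j=6: rhs fails.
  j=7: rhs holds but lhs fails at k=2.
No witness within the range → none.

none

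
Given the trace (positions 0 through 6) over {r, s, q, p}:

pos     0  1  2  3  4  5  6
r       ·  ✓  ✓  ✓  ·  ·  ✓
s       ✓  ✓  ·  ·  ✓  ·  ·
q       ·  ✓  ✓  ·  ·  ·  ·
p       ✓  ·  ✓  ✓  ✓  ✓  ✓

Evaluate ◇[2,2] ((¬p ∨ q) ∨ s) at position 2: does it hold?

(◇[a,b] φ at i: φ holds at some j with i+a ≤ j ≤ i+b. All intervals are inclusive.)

True

Check ((¬p ∨ q) ∨ s) at each j in [4,4]:
  j=4: true
Found at j=4 → formula holds.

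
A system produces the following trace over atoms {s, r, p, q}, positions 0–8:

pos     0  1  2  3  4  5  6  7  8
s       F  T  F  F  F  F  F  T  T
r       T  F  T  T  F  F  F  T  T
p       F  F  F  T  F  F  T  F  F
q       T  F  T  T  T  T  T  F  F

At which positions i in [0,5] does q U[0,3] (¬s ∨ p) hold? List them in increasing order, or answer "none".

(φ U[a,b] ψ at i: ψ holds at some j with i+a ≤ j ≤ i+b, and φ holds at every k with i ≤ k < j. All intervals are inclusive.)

0, 2, 3, 4, 5

Evaluate at each i in [0,5]:
  i=0: ✓ (rhs at j=0)
  i=1: ✗ (lhs fails at k=1 before rhs at j=2)
  i=2: ✓ (rhs at j=2)
  i=3: ✓ (rhs at j=3)
  i=4: ✓ (rhs at j=4)
  i=5: ✓ (rhs at j=5)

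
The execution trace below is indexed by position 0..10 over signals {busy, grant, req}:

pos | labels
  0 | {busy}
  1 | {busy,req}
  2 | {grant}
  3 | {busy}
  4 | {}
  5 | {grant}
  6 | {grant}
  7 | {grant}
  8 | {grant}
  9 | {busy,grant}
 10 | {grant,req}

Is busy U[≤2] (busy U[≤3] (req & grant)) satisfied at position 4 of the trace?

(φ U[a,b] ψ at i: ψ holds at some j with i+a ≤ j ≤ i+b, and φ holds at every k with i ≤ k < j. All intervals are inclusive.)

No

Need some j in [4,6] with (busy U[≤3] (req & grant)), and busy at every k in [4,j-1].
  j=4: (busy U[≤3] (req & grant)) — fails.
  j=5: (busy U[≤3] (req & grant)) — fails.
  j=6: (busy U[≤3] (req & grant)) — fails.
No j in the window works → until fails.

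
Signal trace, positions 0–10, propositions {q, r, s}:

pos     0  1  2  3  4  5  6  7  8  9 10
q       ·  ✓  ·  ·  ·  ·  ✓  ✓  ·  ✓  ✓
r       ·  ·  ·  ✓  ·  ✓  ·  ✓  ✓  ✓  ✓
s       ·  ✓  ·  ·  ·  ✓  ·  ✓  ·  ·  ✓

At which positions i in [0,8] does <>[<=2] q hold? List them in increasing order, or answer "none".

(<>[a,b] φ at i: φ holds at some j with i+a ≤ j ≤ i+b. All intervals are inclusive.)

Evaluate at each i in [0,8]:
  i=0: ✓ (witness j=1)
  i=1: ✓ (witness j=1)
  i=2: ✗ (none in [2,4])
  i=3: ✗ (none in [3,5])
  i=4: ✓ (witness j=6)
  i=5: ✓ (witness j=6)
  i=6: ✓ (witness j=6)
  i=7: ✓ (witness j=7)
  i=8: ✓ (witness j=9)

0, 1, 4, 5, 6, 7, 8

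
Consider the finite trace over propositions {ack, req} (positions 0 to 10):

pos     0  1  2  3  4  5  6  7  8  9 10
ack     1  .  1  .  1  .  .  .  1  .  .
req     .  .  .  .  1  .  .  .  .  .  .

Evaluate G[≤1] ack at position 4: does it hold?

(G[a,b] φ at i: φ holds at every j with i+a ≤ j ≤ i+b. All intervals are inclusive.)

Check ack at every j in [4,5]:
  j=4: true
  j=5: false
Fails at j=5 → formula fails.

False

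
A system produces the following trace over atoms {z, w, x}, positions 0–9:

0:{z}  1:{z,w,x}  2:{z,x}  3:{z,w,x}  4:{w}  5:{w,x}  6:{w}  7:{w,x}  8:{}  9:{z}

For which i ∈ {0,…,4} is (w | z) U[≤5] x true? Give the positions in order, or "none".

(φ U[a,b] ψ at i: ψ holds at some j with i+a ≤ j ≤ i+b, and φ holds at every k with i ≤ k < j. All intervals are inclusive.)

Evaluate at each i in [0,4]:
  i=0: ✓ (rhs at j=1; lhs holds on [0,0])
  i=1: ✓ (rhs at j=1)
  i=2: ✓ (rhs at j=2)
  i=3: ✓ (rhs at j=3)
  i=4: ✓ (rhs at j=5; lhs holds on [4,4])

0, 1, 2, 3, 4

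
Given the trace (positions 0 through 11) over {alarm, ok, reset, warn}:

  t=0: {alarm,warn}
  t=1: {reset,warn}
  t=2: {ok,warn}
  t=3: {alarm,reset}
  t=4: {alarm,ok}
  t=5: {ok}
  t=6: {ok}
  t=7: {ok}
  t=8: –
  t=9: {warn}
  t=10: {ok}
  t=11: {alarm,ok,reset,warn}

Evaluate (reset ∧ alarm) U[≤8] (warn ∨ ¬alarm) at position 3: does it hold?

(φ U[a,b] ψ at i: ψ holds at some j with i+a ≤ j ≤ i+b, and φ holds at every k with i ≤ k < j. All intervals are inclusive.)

Need some j in [3,11] with (warn ∨ ¬alarm), and (reset ∧ alarm) at every k in [3,j-1].
  j=3: (warn ∨ ¬alarm) false.
  j=4: (warn ∨ ¬alarm) false.
  j=5: (warn ∨ ¬alarm) holds, but (reset ∧ alarm) fails at k=4 → not this j.
  j=6: (warn ∨ ¬alarm) holds, but (reset ∧ alarm) fails at k=4 → not this j.
  j=7: (warn ∨ ¬alarm) holds, but (reset ∧ alarm) fails at k=4 → not this j.
  j=8: (warn ∨ ¬alarm) holds, but (reset ∧ alarm) fails at k=4 → not this j.
  j=9: (warn ∨ ¬alarm) holds, but (reset ∧ alarm) fails at k=4 → not this j.
  j=10: (warn ∨ ¬alarm) holds, but (reset ∧ alarm) fails at k=4 → not this j.
  j=11: (warn ∨ ¬alarm) holds, but (reset ∧ alarm) fails at k=4 → not this j.
No j in the window works → until fails.

No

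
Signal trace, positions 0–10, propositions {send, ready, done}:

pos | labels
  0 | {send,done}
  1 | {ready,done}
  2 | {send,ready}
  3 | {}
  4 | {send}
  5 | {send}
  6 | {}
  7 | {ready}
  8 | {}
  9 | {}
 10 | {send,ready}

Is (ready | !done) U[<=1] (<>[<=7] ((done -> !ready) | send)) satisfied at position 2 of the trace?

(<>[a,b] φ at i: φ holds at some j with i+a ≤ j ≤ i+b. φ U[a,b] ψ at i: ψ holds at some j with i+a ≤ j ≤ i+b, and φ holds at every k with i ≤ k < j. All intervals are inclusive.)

Need some j in [2,3] with <>[<=7] ((done -> !ready) | send), and (ready | !done) at every k in [2,j-1].
  j=2: <>[<=7] ((done -> !ready) | send) holds; no prefix to check → satisfied.

Holds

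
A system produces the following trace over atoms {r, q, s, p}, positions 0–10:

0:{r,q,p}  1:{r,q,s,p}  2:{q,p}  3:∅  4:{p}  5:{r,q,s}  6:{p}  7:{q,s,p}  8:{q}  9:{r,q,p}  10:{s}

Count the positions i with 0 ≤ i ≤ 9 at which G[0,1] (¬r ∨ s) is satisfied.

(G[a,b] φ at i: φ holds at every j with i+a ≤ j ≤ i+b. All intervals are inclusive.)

Evaluate at each i in [0,9]:
  i=0: ✗ (fails at j=0)
  i=1: ✓ (all of [1,2])
  i=2: ✓ (all of [2,3])
  i=3: ✓ (all of [3,4])
  i=4: ✓ (all of [4,5])
  i=5: ✓ (all of [5,6])
  i=6: ✓ (all of [6,7])
  i=7: ✓ (all of [7,8])
  i=8: ✗ (fails at j=9)
  i=9: ✗ (fails at j=9)
Positions where it holds: {1, 2, 3, 4, 5, 6, 7} → 7.

7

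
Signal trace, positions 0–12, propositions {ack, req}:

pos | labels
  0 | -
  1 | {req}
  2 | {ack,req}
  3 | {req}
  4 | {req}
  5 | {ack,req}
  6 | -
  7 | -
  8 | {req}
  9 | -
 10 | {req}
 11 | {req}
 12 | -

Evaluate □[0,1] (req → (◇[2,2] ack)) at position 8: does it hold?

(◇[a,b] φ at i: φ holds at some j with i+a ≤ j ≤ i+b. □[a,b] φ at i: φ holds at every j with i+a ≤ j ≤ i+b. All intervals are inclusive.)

Check (req → (◇[2,2] ack)) at every j in [8,9]:
  j=8: antecedent true; consequent fails (none in [10,10]) → ✗
  j=9: antecedent false → ✓
Fails at j=8 → formula fails.

False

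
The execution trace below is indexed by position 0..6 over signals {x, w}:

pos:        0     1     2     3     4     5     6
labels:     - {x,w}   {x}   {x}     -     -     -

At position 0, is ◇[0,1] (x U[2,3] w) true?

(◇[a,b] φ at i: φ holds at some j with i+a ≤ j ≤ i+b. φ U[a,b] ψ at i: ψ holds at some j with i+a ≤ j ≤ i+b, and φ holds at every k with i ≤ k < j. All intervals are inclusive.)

Check (x U[2,3] w) at each j in [0,1]:
  j=0: fails
  j=1: fails
No position in the window satisfies it → formula fails.

False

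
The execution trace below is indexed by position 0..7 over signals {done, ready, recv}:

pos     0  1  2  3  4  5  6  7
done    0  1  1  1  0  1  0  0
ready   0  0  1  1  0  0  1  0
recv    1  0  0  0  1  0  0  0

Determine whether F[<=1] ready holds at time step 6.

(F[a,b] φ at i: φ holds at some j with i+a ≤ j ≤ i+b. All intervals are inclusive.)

Holds

Check ready at each j in [6,7]:
  j=6: true
  j=7: false
Found at j=6 → formula holds.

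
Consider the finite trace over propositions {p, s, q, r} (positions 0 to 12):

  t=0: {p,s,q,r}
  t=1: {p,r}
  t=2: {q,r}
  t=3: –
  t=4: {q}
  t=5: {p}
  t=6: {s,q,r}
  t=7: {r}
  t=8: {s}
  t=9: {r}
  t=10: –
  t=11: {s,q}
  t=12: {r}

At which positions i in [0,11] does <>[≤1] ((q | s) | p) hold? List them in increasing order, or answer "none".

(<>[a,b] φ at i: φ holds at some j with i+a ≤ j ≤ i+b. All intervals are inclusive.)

0, 1, 2, 3, 4, 5, 6, 7, 8, 10, 11

Evaluate at each i in [0,11]:
  i=0: ✓ (witness j=0)
  i=1: ✓ (witness j=1)
  i=2: ✓ (witness j=2)
  i=3: ✓ (witness j=4)
  i=4: ✓ (witness j=4)
  i=5: ✓ (witness j=5)
  i=6: ✓ (witness j=6)
  i=7: ✓ (witness j=8)
  i=8: ✓ (witness j=8)
  i=9: ✗ (none in [9,10])
  i=10: ✓ (witness j=11)
  i=11: ✓ (witness j=11)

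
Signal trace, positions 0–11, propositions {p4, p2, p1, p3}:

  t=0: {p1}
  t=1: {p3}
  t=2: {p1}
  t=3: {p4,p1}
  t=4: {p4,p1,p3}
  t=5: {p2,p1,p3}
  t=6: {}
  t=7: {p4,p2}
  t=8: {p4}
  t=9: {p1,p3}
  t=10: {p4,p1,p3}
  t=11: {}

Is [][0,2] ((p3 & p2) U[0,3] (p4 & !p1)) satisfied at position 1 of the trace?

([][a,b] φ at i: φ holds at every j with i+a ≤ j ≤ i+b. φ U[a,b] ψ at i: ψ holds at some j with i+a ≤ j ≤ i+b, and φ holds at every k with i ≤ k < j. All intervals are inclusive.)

Check ((p3 & p2) U[0,3] (p4 & !p1)) at every j in [1,3]:
  j=1: fails
  j=2: fails
  j=3: fails
Fails at j=1 → formula fails.

False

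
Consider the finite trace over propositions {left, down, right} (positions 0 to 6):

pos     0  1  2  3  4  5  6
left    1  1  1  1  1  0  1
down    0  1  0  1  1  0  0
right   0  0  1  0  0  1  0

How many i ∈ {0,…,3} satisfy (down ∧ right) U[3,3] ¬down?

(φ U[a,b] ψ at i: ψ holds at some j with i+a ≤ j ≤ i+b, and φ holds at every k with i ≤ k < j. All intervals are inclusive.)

Evaluate at each i in [0,3]:
  i=0: ✗ (no rhs in [3,3])
  i=1: ✗ (no rhs in [4,4])
  i=2: ✗ (lhs fails at k=2 before rhs at j=5)
  i=3: ✗ (lhs fails at k=3 before rhs at j=6)
Positions where it holds: {} → 0.

0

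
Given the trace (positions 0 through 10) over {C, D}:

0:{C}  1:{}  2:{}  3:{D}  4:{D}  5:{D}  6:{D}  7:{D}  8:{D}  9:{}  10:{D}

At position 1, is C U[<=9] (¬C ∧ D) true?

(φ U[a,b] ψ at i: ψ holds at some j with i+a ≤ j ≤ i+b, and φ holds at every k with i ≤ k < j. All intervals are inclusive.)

Need some j in [1,10] with (¬C ∧ D), and C at every k in [1,j-1].
  j=1: (¬C ∧ D) false.
  j=2: (¬C ∧ D) false.
  j=3: (¬C ∧ D) holds, but C fails at k=1 → not this j.
  j=4: (¬C ∧ D) holds, but C fails at k=1 → not this j.
  j=5: (¬C ∧ D) holds, but C fails at k=1 → not this j.
  j=6: (¬C ∧ D) holds, but C fails at k=1 → not this j.
  j=7: (¬C ∧ D) holds, but C fails at k=1 → not this j.
  j=8: (¬C ∧ D) holds, but C fails at k=1 → not this j.
  j=9: (¬C ∧ D) false.
  j=10: (¬C ∧ D) holds, but C fails at k=1 → not this j.
No j in the window works → until fails.

False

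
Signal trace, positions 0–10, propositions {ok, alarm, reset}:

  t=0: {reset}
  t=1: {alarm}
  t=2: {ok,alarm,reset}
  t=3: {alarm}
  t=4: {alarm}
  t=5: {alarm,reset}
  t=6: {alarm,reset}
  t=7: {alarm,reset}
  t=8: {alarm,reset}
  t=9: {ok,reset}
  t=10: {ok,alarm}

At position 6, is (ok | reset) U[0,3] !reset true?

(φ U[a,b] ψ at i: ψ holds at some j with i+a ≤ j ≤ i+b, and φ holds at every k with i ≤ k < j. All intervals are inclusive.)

No

Need some j in [6,9] with !reset, and (ok | reset) at every k in [6,j-1].
  j=6: !reset false.
  j=7: !reset false.
  j=8: !reset false.
  j=9: !reset false.
No j in the window works → until fails.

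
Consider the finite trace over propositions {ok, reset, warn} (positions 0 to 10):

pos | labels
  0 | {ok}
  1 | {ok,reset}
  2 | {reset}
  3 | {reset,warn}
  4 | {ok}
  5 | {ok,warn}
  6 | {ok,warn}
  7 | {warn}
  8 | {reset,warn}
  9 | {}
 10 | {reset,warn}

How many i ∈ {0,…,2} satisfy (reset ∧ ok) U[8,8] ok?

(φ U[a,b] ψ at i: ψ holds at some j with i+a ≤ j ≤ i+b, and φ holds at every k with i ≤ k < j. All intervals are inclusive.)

Evaluate at each i in [0,2]:
  i=0: ✗ (no rhs in [8,8])
  i=1: ✗ (no rhs in [9,9])
  i=2: ✗ (no rhs in [10,10])
Positions where it holds: {} → 0.

0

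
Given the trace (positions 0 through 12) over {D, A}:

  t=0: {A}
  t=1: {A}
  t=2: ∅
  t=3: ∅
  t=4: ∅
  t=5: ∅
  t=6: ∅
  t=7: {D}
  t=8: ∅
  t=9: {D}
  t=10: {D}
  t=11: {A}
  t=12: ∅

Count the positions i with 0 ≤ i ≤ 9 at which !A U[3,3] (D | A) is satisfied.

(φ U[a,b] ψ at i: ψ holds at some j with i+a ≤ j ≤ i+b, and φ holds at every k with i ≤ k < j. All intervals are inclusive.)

Evaluate at each i in [0,9]:
  i=0: ✗ (no rhs in [3,3])
  i=1: ✗ (no rhs in [4,4])
  i=2: ✗ (no rhs in [5,5])
  i=3: ✗ (no rhs in [6,6])
  i=4: ✓ (rhs at j=7; lhs holds on [4,6])
  i=5: ✗ (no rhs in [8,8])
  i=6: ✓ (rhs at j=9; lhs holds on [6,8])
  i=7: ✓ (rhs at j=10; lhs holds on [7,9])
  i=8: ✓ (rhs at j=11; lhs holds on [8,10])
  i=9: ✗ (no rhs in [12,12])
Positions where it holds: {4, 6, 7, 8} → 4.

4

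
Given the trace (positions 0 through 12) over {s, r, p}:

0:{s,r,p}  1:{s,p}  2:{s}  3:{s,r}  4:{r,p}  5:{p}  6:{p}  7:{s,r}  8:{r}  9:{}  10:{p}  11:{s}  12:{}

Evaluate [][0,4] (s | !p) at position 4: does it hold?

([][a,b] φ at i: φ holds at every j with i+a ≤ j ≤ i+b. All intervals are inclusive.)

No

Check (s | !p) at every j in [4,8]:
  j=4: false
  j=5: false
  j=6: false
  j=7: true
  j=8: true
Fails at j=4 → formula fails.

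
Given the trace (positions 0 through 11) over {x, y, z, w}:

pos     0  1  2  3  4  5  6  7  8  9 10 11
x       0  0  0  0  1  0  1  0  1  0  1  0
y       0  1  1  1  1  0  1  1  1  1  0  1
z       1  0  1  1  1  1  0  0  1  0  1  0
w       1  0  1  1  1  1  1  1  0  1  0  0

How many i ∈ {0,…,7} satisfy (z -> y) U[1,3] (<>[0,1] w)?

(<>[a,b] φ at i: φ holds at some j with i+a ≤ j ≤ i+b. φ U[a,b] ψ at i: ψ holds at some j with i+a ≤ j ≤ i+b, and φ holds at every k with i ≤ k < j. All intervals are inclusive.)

Evaluate at each i in [0,7]:
  i=0: ✗ (lhs fails at k=0 before rhs at j=1)
  i=1: ✓ (rhs at j=2; lhs holds on [1,1])
  i=2: ✓ (rhs at j=3; lhs holds on [2,2])
  i=3: ✓ (rhs at j=4; lhs holds on [3,3])
  i=4: ✓ (rhs at j=5; lhs holds on [4,4])
  i=5: ✗ (lhs fails at k=5 before rhs at j=6)
  i=6: ✓ (rhs at j=7; lhs holds on [6,6])
  i=7: ✓ (rhs at j=8; lhs holds on [7,7])
Positions where it holds: {1, 2, 3, 4, 6, 7} → 6.

6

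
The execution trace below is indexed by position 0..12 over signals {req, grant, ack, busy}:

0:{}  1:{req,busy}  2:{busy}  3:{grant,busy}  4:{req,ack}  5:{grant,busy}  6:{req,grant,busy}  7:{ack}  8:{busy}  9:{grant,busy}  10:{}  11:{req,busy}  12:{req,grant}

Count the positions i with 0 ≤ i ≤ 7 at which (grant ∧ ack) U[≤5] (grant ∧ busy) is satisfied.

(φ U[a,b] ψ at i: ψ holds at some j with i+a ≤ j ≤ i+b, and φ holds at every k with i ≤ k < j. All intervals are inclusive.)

Evaluate at each i in [0,7]:
  i=0: ✗ (lhs fails at k=0 before rhs at j=3)
  i=1: ✗ (lhs fails at k=1 before rhs at j=3)
  i=2: ✗ (lhs fails at k=2 before rhs at j=3)
  i=3: ✓ (rhs at j=3)
  i=4: ✗ (lhs fails at k=4 before rhs at j=5)
  i=5: ✓ (rhs at j=5)
  i=6: ✓ (rhs at j=6)
  i=7: ✗ (lhs fails at k=7 before rhs at j=9)
Positions where it holds: {3, 5, 6} → 3.

3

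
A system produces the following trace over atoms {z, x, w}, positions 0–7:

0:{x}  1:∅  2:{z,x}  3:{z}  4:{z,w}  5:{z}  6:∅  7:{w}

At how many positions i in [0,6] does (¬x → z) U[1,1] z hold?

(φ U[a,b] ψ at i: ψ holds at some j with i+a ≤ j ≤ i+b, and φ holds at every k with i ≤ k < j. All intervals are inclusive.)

3

Evaluate at each i in [0,6]:
  i=0: ✗ (no rhs in [1,1])
  i=1: ✗ (lhs fails at k=1 before rhs at j=2)
  i=2: ✓ (rhs at j=3; lhs holds on [2,2])
  i=3: ✓ (rhs at j=4; lhs holds on [3,3])
  i=4: ✓ (rhs at j=5; lhs holds on [4,4])
  i=5: ✗ (no rhs in [6,6])
  i=6: ✗ (no rhs in [7,7])
Positions where it holds: {2, 3, 4} → 3.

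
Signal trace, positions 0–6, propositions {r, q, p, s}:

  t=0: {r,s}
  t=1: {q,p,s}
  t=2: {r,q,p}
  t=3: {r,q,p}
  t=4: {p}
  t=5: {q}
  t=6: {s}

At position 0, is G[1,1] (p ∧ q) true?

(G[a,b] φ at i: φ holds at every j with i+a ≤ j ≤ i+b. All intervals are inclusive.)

Check (p ∧ q) at every j in [1,1]:
  j=1: true
All positions satisfy it → formula holds.

True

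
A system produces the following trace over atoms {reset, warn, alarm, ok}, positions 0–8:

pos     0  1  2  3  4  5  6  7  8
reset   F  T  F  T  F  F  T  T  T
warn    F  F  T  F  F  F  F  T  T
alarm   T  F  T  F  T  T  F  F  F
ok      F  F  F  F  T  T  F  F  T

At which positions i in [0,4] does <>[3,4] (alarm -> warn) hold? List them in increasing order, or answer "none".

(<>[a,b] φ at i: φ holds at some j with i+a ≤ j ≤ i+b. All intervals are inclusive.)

0, 2, 3, 4

Evaluate at each i in [0,4]:
  i=0: ✓ (witness j=3)
  i=1: ✗ (none in [4,5])
  i=2: ✓ (witness j=6)
  i=3: ✓ (witness j=6)
  i=4: ✓ (witness j=7)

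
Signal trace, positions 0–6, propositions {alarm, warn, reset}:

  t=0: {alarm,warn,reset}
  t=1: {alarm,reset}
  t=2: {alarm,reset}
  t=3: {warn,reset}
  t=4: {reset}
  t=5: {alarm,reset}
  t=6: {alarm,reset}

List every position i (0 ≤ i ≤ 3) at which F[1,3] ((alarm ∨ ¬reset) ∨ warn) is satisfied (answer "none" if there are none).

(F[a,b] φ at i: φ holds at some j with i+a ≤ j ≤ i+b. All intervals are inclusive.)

0, 1, 2, 3

Evaluate at each i in [0,3]:
  i=0: ✓ (witness j=1)
  i=1: ✓ (witness j=2)
  i=2: ✓ (witness j=3)
  i=3: ✓ (witness j=5)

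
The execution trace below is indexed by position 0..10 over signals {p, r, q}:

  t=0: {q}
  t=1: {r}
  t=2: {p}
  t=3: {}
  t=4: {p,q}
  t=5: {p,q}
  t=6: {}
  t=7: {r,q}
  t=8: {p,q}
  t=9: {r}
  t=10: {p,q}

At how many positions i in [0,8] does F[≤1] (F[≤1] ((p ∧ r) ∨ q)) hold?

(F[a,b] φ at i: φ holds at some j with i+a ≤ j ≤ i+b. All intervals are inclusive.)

8

Evaluate at each i in [0,8]:
  i=0: ✓ (witness j=0)
  i=1: ✗ (none in [1,2])
  i=2: ✓ (witness j=3)
  i=3: ✓ (witness j=3)
  i=4: ✓ (witness j=4)
  i=5: ✓ (witness j=5)
  i=6: ✓ (witness j=6)
  i=7: ✓ (witness j=7)
  i=8: ✓ (witness j=8)
Positions where it holds: {0, 2, 3, 4, 5, 6, 7, 8} → 8.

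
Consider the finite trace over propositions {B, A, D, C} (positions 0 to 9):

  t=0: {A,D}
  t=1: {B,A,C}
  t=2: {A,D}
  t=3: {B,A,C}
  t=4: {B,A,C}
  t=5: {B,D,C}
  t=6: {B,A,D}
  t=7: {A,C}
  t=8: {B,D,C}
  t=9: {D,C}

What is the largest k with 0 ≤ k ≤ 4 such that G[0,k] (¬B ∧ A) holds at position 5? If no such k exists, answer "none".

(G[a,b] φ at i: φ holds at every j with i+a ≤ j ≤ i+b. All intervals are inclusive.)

(¬B ∧ A) must hold from j=5 onward; find where it first fails.
  j=5: fails → no k works.

none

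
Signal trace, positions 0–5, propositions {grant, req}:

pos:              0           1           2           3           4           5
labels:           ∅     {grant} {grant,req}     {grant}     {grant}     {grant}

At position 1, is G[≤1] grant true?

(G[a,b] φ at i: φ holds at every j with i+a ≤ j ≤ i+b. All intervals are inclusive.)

Check grant at every j in [1,2]:
  j=1: true
  j=2: true
All positions satisfy it → formula holds.

Yes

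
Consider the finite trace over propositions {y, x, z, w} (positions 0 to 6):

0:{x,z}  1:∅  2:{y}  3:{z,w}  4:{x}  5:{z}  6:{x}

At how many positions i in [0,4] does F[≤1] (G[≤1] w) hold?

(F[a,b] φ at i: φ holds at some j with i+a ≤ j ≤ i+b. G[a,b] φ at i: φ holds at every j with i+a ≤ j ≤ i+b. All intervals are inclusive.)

Evaluate at each i in [0,4]:
  i=0: ✗ (none in [0,1])
  i=1: ✗ (none in [1,2])
  i=2: ✗ (none in [2,3])
  i=3: ✗ (none in [3,4])
  i=4: ✗ (none in [4,5])
Positions where it holds: {} → 0.

0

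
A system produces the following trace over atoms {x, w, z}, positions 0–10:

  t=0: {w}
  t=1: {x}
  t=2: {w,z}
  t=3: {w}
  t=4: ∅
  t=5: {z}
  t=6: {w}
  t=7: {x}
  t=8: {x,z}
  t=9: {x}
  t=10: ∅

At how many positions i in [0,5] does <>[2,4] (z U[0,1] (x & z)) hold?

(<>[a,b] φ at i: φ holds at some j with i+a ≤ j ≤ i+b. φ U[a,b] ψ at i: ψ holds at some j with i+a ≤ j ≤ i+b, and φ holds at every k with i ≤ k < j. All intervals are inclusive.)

Evaluate at each i in [0,5]:
  i=0: ✗ (none in [2,4])
  i=1: ✗ (none in [3,5])
  i=2: ✗ (none in [4,6])
  i=3: ✗ (none in [5,7])
  i=4: ✓ (witness j=8)
  i=5: ✓ (witness j=8)
Positions where it holds: {4, 5} → 2.

2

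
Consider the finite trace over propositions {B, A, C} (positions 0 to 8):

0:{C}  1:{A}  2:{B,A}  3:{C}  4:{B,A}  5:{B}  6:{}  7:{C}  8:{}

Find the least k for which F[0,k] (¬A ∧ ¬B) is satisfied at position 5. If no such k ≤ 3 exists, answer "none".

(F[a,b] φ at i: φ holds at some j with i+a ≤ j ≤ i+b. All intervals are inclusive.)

Scan j = 5,6,… for (¬A ∧ ¬B):
  j=5: fails
  j=6: holds
First hit at j=6, so smallest k = 6-5 = 1.

1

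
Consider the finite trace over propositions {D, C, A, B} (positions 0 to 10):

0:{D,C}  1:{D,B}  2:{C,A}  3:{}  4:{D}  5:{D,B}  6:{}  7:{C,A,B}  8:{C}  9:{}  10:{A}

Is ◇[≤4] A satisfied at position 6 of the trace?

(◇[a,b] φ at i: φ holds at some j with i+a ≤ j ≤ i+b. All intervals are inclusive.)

Check A at each j in [6,10]:
  j=6: false
  j=7: true
  j=8: false
  j=9: false
  j=10: true
Found at j=7 → formula holds.

Yes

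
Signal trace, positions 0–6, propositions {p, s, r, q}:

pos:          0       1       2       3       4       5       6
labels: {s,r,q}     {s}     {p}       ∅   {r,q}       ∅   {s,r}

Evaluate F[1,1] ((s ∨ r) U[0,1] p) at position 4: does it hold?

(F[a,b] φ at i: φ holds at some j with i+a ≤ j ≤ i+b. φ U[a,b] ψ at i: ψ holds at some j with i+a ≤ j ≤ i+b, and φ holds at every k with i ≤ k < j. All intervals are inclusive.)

Does not hold

Check ((s ∨ r) U[0,1] p) at each j in [5,5]:
  j=5: fails
No position in the window satisfies it → formula fails.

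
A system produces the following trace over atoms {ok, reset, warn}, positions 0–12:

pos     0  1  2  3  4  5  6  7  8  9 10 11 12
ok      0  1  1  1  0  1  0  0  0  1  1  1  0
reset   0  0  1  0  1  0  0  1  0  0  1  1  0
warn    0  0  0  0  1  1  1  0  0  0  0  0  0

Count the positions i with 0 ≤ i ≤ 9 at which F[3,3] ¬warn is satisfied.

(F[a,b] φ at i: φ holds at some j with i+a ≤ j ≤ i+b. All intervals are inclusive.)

Evaluate at each i in [0,9]:
  i=0: ✓ (witness j=3)
  i=1: ✗ (none in [4,4])
  i=2: ✗ (none in [5,5])
  i=3: ✗ (none in [6,6])
  i=4: ✓ (witness j=7)
  i=5: ✓ (witness j=8)
  i=6: ✓ (witness j=9)
  i=7: ✓ (witness j=10)
  i=8: ✓ (witness j=11)
  i=9: ✓ (witness j=12)
Positions where it holds: {0, 4, 5, 6, 7, 8, 9} → 7.

7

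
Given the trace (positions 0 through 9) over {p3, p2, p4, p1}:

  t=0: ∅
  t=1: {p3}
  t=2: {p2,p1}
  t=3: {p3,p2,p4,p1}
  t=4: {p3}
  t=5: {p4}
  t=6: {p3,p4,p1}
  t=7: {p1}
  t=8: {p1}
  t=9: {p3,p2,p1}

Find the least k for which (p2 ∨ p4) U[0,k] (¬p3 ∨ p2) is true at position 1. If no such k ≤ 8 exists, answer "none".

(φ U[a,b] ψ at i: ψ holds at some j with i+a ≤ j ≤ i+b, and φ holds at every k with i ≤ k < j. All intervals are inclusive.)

none

Need earliest j ≥ 1 with (¬p3 ∨ p2), and (p2 ∨ p4) at every k in [1,j-1].
  j=1: rhs fails.
  j=2: rhs holds but lhs fails at k=1.
  j=3: rhs holds but lhs fails at k=1.
  j=4: rhs fails.
  j=5: rhs holds but lhs fails at k=1.
  j=6: rhs fails.
  j=7: rhs holds but lhs fails at k=1.
  j=8: rhs holds but lhs fails at k=1.
  j=9: rhs holds but lhs fails at k=1.
No witness within the range → none.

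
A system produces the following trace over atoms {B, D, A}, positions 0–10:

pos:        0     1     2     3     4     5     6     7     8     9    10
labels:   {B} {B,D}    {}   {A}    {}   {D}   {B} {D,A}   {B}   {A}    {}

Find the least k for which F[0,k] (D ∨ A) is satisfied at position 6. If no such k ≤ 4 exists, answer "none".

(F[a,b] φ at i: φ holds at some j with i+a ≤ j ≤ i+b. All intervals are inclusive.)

1

Scan j = 6,7,… for (D ∨ A):
  j=6: fails
  j=7: holds
First hit at j=7, so smallest k = 7-6 = 1.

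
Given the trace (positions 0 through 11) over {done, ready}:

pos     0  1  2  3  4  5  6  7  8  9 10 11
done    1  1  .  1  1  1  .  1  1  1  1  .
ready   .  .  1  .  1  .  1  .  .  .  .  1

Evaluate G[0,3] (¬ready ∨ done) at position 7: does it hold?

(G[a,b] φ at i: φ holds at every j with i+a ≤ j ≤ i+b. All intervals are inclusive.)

True

Check (¬ready ∨ done) at every j in [7,10]:
  j=7: true
  j=8: true
  j=9: true
  j=10: true
All positions satisfy it → formula holds.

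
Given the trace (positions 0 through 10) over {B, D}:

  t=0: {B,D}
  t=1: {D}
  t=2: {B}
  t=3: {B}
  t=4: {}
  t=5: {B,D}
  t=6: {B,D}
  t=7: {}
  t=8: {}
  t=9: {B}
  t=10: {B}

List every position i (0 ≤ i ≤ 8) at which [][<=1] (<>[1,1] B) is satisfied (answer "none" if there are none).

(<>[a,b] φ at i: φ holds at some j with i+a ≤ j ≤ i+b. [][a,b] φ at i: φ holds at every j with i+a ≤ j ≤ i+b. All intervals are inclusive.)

1, 4, 8

Evaluate at each i in [0,8]:
  i=0: ✗ (fails at j=0)
  i=1: ✓ (all of [1,2])
  i=2: ✗ (fails at j=3)
  i=3: ✗ (fails at j=3)
  i=4: ✓ (all of [4,5])
  i=5: ✗ (fails at j=6)
  i=6: ✗ (fails at j=6)
  i=7: ✗ (fails at j=7)
  i=8: ✓ (all of [8,9])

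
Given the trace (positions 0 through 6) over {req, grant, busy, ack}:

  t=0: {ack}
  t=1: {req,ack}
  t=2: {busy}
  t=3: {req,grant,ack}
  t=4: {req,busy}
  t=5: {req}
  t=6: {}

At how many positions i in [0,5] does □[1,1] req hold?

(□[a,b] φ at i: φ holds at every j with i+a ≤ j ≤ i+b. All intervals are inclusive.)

4

Evaluate at each i in [0,5]:
  i=0: ✓ (all of [1,1])
  i=1: ✗ (fails at j=2)
  i=2: ✓ (all of [3,3])
  i=3: ✓ (all of [4,4])
  i=4: ✓ (all of [5,5])
  i=5: ✗ (fails at j=6)
Positions where it holds: {0, 2, 3, 4} → 4.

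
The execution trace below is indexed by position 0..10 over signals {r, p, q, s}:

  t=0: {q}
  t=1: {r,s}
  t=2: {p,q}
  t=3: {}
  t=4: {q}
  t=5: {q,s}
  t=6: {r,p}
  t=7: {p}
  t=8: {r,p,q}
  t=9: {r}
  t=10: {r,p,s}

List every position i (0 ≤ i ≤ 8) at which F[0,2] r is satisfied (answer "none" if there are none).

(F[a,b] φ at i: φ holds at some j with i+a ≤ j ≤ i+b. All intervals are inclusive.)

Evaluate at each i in [0,8]:
  i=0: ✓ (witness j=1)
  i=1: ✓ (witness j=1)
  i=2: ✗ (none in [2,4])
  i=3: ✗ (none in [3,5])
  i=4: ✓ (witness j=6)
  i=5: ✓ (witness j=6)
  i=6: ✓ (witness j=6)
  i=7: ✓ (witness j=8)
  i=8: ✓ (witness j=8)

0, 1, 4, 5, 6, 7, 8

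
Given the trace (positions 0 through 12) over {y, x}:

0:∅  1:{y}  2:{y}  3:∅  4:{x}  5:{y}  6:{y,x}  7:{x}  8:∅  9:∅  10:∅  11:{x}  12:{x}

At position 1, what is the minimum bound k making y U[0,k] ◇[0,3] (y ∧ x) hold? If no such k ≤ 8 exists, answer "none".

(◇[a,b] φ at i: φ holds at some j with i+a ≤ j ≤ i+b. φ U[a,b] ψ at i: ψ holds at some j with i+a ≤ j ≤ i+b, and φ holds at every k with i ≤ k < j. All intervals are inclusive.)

Need earliest j ≥ 1 with ◇[0,3] (y ∧ x), and y at every k in [1,j-1].
  j=1: rhs fails.
  j=2: rhs fails.
  j=3: rhs holds; lhs holds on [1,2]. k = 2.

2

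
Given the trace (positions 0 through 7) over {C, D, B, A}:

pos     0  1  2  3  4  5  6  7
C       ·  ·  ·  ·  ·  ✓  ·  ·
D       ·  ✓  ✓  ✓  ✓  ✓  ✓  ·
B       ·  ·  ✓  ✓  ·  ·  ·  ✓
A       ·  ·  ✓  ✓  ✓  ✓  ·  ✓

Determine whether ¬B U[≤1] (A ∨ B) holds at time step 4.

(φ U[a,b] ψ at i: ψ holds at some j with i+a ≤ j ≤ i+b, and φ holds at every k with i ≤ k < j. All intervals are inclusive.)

Yes

Need some j in [4,5] with (A ∨ B), and ¬B at every k in [4,j-1].
  j=4: (A ∨ B) holds; no prefix to check → satisfied.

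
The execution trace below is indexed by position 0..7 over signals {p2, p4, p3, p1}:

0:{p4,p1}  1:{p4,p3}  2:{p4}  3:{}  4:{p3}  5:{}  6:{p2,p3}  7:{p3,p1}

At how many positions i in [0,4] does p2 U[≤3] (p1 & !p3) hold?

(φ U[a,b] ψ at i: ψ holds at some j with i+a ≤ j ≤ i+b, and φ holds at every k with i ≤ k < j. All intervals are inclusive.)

Evaluate at each i in [0,4]:
  i=0: ✓ (rhs at j=0)
  i=1: ✗ (no rhs in [1,4])
  i=2: ✗ (no rhs in [2,5])
  i=3: ✗ (no rhs in [3,6])
  i=4: ✗ (no rhs in [4,7])
Positions where it holds: {0} → 1.

1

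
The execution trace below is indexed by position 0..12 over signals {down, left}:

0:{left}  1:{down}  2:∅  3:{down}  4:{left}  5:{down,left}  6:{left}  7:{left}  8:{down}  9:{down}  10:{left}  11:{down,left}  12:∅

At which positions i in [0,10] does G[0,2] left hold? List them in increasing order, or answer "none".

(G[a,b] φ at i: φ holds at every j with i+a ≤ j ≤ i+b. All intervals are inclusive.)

4, 5

Evaluate at each i in [0,10]:
  i=0: ✗ (fails at j=1)
  i=1: ✗ (fails at j=1)
  i=2: ✗ (fails at j=2)
  i=3: ✗ (fails at j=3)
  i=4: ✓ (all of [4,6])
  i=5: ✓ (all of [5,7])
  i=6: ✗ (fails at j=8)
  i=7: ✗ (fails at j=8)
  i=8: ✗ (fails at j=8)
  i=9: ✗ (fails at j=9)
  i=10: ✗ (fails at j=12)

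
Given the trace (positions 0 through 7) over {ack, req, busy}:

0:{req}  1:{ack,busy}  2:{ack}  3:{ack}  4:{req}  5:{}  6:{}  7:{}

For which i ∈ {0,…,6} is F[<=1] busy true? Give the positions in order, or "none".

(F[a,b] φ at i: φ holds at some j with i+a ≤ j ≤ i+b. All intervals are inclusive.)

Evaluate at each i in [0,6]:
  i=0: ✓ (witness j=1)
  i=1: ✓ (witness j=1)
  i=2: ✗ (none in [2,3])
  i=3: ✗ (none in [3,4])
  i=4: ✗ (none in [4,5])
  i=5: ✗ (none in [5,6])
  i=6: ✗ (none in [6,7])

0, 1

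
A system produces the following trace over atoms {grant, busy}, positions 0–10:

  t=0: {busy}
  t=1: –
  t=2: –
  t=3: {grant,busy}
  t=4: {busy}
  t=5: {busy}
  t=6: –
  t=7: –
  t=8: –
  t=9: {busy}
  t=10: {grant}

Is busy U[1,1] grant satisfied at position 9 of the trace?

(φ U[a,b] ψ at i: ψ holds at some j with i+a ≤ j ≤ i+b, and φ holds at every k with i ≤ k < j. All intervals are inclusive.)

Need some j in [10,10] with grant, and busy at every k in [9,j-1].
  j=10: grant holds; busy holds at every k in [9,9] → satisfied.

Yes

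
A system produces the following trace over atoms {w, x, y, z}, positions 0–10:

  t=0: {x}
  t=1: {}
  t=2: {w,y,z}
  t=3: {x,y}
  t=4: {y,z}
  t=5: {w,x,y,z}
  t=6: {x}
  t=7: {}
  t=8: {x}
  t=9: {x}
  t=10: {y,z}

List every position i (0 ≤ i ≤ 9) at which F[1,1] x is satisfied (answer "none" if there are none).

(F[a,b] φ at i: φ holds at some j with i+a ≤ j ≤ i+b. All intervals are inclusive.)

Evaluate at each i in [0,9]:
  i=0: ✗ (none in [1,1])
  i=1: ✗ (none in [2,2])
  i=2: ✓ (witness j=3)
  i=3: ✗ (none in [4,4])
  i=4: ✓ (witness j=5)
  i=5: ✓ (witness j=6)
  i=6: ✗ (none in [7,7])
  i=7: ✓ (witness j=8)
  i=8: ✓ (witness j=9)
  i=9: ✗ (none in [10,10])

2, 4, 5, 7, 8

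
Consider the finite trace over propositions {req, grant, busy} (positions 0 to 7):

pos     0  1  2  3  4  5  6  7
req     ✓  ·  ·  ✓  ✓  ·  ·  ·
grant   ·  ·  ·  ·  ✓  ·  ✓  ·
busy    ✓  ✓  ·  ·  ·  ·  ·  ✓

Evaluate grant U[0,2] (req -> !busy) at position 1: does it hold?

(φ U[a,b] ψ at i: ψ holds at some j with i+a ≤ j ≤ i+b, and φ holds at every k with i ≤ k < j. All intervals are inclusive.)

True

Need some j in [1,3] with (req -> !busy), and grant at every k in [1,j-1].
  j=1: (req -> !busy) holds; no prefix to check → satisfied.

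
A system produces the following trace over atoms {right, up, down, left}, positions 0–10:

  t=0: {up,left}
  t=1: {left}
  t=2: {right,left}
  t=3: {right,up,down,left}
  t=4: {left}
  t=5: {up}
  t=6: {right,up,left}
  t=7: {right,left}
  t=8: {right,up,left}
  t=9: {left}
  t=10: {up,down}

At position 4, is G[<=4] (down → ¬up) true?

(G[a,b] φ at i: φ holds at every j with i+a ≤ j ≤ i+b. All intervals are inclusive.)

Check (down → ¬up) at every j in [4,8]:
  j=4: antecedent false → ✓
  j=5: antecedent false → ✓
  j=6: antecedent false → ✓
  j=7: antecedent false → ✓
  j=8: antecedent false → ✓
All positions satisfy it → formula holds.

Holds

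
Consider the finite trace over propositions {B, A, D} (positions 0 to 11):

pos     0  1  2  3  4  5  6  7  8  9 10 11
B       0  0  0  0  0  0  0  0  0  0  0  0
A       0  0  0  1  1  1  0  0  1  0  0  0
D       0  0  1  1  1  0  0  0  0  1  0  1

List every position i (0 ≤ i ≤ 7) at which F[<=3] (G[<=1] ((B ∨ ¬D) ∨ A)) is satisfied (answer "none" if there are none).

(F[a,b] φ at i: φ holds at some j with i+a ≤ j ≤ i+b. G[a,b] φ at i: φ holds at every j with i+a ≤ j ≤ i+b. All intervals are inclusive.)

Evaluate at each i in [0,7]:
  i=0: ✓ (witness j=0)
  i=1: ✓ (witness j=3)
  i=2: ✓ (witness j=3)
  i=3: ✓ (witness j=3)
  i=4: ✓ (witness j=4)
  i=5: ✓ (witness j=5)
  i=6: ✓ (witness j=6)
  i=7: ✓ (witness j=7)

0, 1, 2, 3, 4, 5, 6, 7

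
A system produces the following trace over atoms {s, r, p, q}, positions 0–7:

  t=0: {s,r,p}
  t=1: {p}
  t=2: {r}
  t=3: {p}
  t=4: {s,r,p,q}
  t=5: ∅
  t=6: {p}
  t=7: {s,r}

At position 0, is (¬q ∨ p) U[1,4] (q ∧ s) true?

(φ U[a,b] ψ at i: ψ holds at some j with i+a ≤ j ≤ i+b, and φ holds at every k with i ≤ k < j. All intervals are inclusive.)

Need some j in [1,4] with (q ∧ s), and (¬q ∨ p) at every k in [0,j-1].
  j=1: (q ∧ s) false.
  j=2: (q ∧ s) false.
  j=3: (q ∧ s) false.
  j=4: (q ∧ s) holds; (¬q ∨ p) holds at every k in [0,3] → satisfied.

True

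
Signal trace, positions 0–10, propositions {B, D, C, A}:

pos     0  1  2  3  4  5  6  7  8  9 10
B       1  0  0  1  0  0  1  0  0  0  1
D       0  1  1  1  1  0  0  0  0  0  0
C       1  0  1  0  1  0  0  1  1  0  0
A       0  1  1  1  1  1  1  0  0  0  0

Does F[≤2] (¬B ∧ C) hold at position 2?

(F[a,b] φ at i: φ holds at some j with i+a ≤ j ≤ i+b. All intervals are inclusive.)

Check (¬B ∧ C) at each j in [2,4]:
  j=2: true
  j=3: false
  j=4: true
Found at j=2 → formula holds.

True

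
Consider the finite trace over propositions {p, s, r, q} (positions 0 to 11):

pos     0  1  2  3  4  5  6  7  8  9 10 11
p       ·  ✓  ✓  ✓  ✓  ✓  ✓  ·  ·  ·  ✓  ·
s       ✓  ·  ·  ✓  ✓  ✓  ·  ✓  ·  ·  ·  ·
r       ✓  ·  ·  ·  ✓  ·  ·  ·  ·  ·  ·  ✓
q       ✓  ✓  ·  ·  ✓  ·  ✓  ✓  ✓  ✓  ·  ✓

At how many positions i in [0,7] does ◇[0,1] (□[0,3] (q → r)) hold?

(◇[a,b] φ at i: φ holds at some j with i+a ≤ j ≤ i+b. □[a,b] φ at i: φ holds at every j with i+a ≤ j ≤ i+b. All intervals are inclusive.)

Evaluate at each i in [0,7]:
  i=0: ✗ (none in [0,1])
  i=1: ✓ (witness j=2)
  i=2: ✓ (witness j=2)
  i=3: ✗ (none in [3,4])
  i=4: ✗ (none in [4,5])
  i=5: ✗ (none in [5,6])
  i=6: ✗ (none in [6,7])
  i=7: ✗ (none in [7,8])
Positions where it holds: {1, 2} → 2.

2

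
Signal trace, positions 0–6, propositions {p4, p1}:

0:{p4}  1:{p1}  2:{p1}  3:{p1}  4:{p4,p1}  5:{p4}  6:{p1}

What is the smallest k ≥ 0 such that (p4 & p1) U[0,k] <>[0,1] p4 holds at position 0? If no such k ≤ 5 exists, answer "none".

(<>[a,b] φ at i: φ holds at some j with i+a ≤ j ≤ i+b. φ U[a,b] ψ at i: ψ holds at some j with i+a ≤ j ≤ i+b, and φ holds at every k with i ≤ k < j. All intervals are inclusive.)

Need earliest j ≥ 0 with <>[0,1] p4, and (p4 & p1) at every k in [0,j-1].
  j=0: rhs holds (empty prefix). k = 0.

0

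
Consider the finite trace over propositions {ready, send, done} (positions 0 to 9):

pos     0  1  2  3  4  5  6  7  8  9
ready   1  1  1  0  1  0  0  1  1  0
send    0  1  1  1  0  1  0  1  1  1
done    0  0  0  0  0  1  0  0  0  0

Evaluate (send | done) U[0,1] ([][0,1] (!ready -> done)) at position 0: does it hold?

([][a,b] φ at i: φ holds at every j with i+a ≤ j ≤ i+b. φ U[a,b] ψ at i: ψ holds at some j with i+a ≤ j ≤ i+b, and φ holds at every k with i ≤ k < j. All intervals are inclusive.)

Holds

Need some j in [0,1] with [][0,1] (!ready -> done), and (send | done) at every k in [0,j-1].
  j=0: [][0,1] (!ready -> done) holds; no prefix to check → satisfied.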